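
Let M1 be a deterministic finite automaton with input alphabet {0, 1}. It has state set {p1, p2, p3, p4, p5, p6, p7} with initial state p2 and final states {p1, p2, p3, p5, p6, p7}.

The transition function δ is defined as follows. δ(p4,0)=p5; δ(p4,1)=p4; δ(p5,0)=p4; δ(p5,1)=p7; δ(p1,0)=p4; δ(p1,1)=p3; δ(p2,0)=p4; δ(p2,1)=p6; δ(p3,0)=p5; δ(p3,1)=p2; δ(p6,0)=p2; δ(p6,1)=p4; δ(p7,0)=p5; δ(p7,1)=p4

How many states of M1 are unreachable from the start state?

Starting at p2 and following transitions, the reachable set is {p2, p4, p5, p6, p7}. That leaves p1, p3 unreachable — 2 in total.

2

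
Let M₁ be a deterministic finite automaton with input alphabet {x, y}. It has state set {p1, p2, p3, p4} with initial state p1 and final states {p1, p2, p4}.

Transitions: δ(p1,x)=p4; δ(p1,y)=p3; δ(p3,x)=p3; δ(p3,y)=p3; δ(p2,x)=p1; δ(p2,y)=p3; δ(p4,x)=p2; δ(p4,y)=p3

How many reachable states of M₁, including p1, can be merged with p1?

3

All states are reachable from the start state.
Start with accepting vs non-accepting: {p1,p2,p4} | {p3}.
No further refinement is possible. Final partition (2 blocks): {p1,p2,p4} | {p3}.
State p1 belongs to the block {p1,p2,p4}, which has 3 states.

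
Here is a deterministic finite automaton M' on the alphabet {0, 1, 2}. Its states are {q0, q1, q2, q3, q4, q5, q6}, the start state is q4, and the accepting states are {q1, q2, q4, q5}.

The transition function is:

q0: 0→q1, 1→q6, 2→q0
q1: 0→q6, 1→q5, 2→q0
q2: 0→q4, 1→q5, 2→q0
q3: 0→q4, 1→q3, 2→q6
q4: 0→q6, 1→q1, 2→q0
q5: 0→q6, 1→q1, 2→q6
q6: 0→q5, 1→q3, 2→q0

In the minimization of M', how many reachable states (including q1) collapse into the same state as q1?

First remove the unreachable states {q2}; 6 states remain.
Start with accepting vs non-accepting: {q1,q4,q5} | {q0,q3,q6}.
The partition is now stable with 2 blocks: {q1,q4,q5} | {q0,q3,q6}.
The equivalence class containing q1 is {q1,q4,q5}, of size 3.

3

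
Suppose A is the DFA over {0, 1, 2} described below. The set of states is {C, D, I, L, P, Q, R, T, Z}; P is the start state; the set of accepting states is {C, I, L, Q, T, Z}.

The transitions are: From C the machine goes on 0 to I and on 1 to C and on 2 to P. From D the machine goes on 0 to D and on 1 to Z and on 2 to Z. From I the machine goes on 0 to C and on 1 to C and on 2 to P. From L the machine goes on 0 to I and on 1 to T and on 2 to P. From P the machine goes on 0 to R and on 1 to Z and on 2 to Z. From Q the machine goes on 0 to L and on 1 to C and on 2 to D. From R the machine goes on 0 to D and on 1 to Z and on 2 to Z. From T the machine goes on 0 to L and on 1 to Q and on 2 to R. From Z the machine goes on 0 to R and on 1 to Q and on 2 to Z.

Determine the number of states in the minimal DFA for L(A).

3

Every state is reachable, so we keep all 9.
Start with accepting vs non-accepting: {C,I,L,Q,T,Z} | {D,P,R}.
On input 0, block {C,I,L,Q,T,Z} splits into {C,I,L,Q,T} and {Z}.
Stable partition: {C,I,L,Q,T} | {D,P,R} | {Z} — 3 equivalence classes.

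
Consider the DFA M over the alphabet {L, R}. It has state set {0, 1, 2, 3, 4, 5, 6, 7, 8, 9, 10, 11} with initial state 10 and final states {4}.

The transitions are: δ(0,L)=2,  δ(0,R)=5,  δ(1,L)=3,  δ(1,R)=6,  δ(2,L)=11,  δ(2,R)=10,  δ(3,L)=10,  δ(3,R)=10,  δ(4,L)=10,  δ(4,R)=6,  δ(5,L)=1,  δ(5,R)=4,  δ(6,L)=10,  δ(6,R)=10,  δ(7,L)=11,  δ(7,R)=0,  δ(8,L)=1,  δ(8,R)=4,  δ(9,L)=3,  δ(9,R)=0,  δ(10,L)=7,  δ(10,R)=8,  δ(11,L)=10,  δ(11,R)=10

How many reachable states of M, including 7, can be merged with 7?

States {9} cannot be reached from the start state, so discard them.
P0 = {4} | {0,1,2,3,5,6,7,8,10,11}.
Split {0,1,2,3,5,6,7,8,10,11} by δ(·,R) → {0,1,2,3,6,7,10,11} and {5,8}.
On input R, block {0,1,2,3,6,7,10,11} splits into {1,2,3,6,7,11} and {0,10}.
Split {1,2,3,6,7,11} by δ(·,L) → {1,2,7} and {3,6,11}.
Split {1,2,7} by δ(·,R) → {2,7} and {1}.
Stable partition: {4} | {2,7} | {5,8} | {0,10} | {3,6,11} | {1} — 6 equivalence classes.
The equivalence class containing 7 is {2,7}, of size 2.

2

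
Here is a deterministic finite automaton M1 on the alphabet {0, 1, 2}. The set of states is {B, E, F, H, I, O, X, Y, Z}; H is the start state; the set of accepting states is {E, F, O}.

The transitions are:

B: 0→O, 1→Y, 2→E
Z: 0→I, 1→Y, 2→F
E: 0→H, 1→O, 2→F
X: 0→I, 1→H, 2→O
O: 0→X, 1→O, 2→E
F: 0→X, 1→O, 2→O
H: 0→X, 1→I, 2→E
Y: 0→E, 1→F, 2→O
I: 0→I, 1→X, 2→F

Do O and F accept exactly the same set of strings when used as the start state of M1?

First remove the unreachable states {B,Y,Z}; 6 states remain.
P0 = {E,F,O} | {H,I,X}.
The partition is now stable with 2 blocks: {E,F,O} | {H,I,X}.
O and F lie in the same block of the stable partition, so they are equivalent — no string distinguishes them.

Yes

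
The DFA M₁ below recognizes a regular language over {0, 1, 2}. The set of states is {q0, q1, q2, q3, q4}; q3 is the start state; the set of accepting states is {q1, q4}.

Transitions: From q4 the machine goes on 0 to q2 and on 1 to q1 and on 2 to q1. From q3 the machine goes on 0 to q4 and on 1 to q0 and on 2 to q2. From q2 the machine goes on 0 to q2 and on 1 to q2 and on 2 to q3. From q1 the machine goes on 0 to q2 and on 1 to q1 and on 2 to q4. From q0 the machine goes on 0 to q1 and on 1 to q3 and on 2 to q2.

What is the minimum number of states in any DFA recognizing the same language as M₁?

3

P0 = {q1,q4} | {q0,q2,q3}.
Refine {q0,q2,q3} on symbol 0: members go to different blocks, giving {q0,q3} and {q2}.
No further refinement is possible. Final partition (3 blocks): {q1,q4} | {q0,q3} | {q2}.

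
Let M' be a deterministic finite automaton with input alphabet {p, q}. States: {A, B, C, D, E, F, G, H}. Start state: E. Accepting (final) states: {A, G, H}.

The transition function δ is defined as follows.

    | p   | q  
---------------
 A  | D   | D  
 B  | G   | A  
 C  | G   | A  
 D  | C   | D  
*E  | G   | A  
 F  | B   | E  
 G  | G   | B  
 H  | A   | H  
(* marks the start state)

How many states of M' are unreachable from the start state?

BFS from E reaches {A, B, C, D, E, G}; the 2 state(s) F, H are never visited.

2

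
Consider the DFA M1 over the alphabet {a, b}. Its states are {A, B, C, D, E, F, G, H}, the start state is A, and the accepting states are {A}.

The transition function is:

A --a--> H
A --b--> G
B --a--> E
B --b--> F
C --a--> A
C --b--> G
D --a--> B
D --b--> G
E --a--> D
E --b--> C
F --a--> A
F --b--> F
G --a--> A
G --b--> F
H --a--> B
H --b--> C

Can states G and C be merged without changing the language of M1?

Yes

All states are reachable from the start state.
P0 = {A} | {B,C,D,E,F,G,H}.
Refine {B,C,D,E,F,G,H} on symbol a: members go to different blocks, giving {B,D,E,H} and {C,F,G}.
The partition is now stable with 3 blocks: {A} | {B,D,E,H} | {C,F,G}.
G and C lie in the same block of the stable partition, so they are equivalent — no string distinguishes them.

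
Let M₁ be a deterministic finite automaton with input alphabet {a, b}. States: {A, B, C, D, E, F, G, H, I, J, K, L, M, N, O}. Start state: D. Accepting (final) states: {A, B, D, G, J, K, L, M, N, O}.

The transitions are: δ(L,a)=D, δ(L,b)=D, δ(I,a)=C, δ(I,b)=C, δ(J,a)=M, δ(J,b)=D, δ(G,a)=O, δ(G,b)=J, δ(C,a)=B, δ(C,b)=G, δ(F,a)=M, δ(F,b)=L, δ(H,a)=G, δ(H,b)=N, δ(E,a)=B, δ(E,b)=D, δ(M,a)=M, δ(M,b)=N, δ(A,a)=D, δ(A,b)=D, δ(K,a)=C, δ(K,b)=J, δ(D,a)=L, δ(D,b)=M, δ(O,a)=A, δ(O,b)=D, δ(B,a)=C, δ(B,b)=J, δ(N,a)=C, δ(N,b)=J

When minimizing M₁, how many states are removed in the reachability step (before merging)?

5

BFS from D reaches {A, B, C, D, G, J, L, M, N, O}; the 5 state(s) E, F, H, I, K are never visited.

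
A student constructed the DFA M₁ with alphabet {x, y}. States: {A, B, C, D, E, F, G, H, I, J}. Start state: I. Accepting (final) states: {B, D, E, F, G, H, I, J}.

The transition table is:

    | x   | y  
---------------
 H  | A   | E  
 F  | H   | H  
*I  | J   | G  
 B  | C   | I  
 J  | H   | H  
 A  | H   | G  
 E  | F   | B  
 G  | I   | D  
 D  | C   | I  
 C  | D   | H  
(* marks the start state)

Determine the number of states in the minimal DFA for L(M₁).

All states are reachable from the start state.
Start with accepting vs non-accepting: {B,D,E,F,G,H,I,J} | {A,C}.
Split {B,D,E,F,G,H,I,J} by δ(·,x) → {E,F,G,I,J} and {B,D,H}.
On input x, block {E,F,G,I,J} splits into {E,G,I} and {F,J}.
On input x, block {E,G,I} splits into {E,I} and {G}.
On input y, block {E,I} splits into {E} and {I}.
On input y, block {A,C} splits into {A} and {C}.
On input x, block {B,D,H} splits into {B,D} and {H}.
No further refinement is possible. Final partition (8 blocks): {E} | {A} | {B,D} | {F,J} | {G} | {I} | {C} | {H}.

8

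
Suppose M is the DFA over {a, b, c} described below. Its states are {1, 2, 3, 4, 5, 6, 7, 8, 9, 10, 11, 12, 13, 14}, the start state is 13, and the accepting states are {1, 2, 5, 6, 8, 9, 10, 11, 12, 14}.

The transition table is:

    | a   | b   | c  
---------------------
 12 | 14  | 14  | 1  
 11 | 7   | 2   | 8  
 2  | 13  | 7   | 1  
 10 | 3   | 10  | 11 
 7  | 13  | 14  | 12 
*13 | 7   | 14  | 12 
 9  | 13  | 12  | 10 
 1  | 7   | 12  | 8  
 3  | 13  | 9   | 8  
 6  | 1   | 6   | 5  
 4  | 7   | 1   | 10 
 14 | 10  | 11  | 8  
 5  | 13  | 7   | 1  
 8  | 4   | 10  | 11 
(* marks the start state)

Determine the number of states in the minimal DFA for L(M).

8

Reachable states from the start: {1,2,3,4,7,8,9,10,11,12,13,14}. Unreachable: {5,6} — drop them.
P0 = {1,2,8,9,10,11,12,14} | {3,4,7,13}.
Split {1,2,8,9,10,11,12,14} by δ(·,a) → {1,2,8,9,10,11} and {12,14}.
On input b, block {1,2,8,9,10,11} splits into {8,10,11} and {1,9} and {2}.
Split {8,10,11} by δ(·,b) → {8,10} and {11}.
Refine {3,4,7,13} on symbol b: members go to different blocks, giving {3,4} and {7,13}.
On input a, block {12,14} splits into {12} and {14}.
The partition is now stable with 8 blocks: {8,10} | {3,4} | {12} | {1,9} | {2} | {11} | {7,13} | {14}.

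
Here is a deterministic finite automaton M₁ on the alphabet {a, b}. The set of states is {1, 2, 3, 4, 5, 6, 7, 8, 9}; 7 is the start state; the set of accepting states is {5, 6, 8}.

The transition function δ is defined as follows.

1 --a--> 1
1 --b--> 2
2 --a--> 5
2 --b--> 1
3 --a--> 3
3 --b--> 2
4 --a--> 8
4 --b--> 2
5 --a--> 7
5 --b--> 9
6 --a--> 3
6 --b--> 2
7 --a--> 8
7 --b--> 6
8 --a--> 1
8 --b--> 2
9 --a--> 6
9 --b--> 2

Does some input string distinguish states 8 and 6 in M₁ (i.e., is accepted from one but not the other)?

First remove the unreachable states {4}; 8 states remain.
Initial partition by acceptance: {5,6,8} | {1,2,3,7,9}.
On input a, block {1,2,3,7,9} splits into {2,7,9} and {1,3}.
Refine {5,6,8} on symbol a: members go to different blocks, giving {6,8} and {5}.
Split {2,7,9} by δ(·,a) → {7,9} and {2}.
Split {7,9} by δ(·,b) → {7} and {9}.
No further refinement is possible. Final partition (6 blocks): {6,8} | {7} | {1,3} | {5} | {2} | {9}.
8 and 6 lie in the same block of the stable partition, so they are equivalent — no string distinguishes them.

No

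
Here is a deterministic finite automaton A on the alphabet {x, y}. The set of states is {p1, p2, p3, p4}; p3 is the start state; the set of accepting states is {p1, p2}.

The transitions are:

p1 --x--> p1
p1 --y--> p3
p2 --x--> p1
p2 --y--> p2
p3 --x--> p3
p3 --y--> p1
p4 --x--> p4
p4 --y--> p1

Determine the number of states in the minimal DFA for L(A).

2

First remove the unreachable states {p2,p4}; 2 states remain.
Initial partition by acceptance: {p1} | {p3}.
No further refinement is possible. Final partition (2 blocks): {p1} | {p3}.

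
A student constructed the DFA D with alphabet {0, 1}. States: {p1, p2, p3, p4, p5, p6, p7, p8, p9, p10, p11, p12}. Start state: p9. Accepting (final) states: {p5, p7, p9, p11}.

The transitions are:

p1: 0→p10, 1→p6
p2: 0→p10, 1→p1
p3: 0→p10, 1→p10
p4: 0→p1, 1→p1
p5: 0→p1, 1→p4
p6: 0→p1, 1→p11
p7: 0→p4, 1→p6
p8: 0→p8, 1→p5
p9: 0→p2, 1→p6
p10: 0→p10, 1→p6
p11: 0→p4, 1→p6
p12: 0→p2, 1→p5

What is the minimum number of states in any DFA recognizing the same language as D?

4

First remove the unreachable states {p3,p5,p7,p8,p12}; 7 states remain.
Start with accepting vs non-accepting: {p9,p11} | {p1,p2,p4,p6,p10}.
On input 1, block {p1,p2,p4,p6,p10} splits into {p1,p2,p4,p10} and {p6}.
Refine {p1,p2,p4,p10} on symbol 1: members go to different blocks, giving {p1,p10} and {p2,p4}.
Stable partition: {p9,p11} | {p1,p10} | {p6} | {p2,p4} — 4 equivalence classes.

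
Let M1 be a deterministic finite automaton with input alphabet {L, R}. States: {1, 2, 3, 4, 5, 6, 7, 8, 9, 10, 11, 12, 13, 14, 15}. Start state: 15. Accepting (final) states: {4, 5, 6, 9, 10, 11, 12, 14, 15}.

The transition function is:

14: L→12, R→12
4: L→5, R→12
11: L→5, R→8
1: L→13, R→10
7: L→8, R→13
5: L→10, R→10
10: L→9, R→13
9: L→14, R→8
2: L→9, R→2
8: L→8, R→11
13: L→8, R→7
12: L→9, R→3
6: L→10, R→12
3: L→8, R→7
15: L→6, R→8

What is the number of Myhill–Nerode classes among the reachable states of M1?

5

Reachable states from the start: {3,5,6,7,8,9,10,11,12,13,14,15}. Unreachable: {1,2,4} — drop them.
Initial partition by acceptance: {5,6,9,10,11,12,14,15} | {3,7,8,13}.
Split {5,6,9,10,11,12,14,15} by δ(·,R) → {9,10,11,12,15} and {5,6,14}.
Split {9,10,11,12,15} by δ(·,L) → {9,11,15} and {10,12}.
Split {3,7,8,13} by δ(·,R) → {3,7,13} and {8}.
Stable partition: {9,11,15} | {3,7,13} | {5,6,14} | {10,12} | {8} — 5 equivalence classes.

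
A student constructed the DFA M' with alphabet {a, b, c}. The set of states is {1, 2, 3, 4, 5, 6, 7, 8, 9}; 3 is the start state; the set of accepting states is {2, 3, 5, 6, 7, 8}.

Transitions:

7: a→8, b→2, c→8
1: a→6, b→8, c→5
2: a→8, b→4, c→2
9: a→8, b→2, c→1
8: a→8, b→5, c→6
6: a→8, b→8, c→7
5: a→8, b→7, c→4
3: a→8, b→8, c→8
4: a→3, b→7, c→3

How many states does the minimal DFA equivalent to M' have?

7

Reachable states from the start: {2,3,4,5,6,7,8}. Unreachable: {1,9} — drop them.
P0 = {2,3,5,6,7,8} | {4}.
Refine {2,3,5,6,7,8} on symbol b: members go to different blocks, giving {3,5,6,7,8} and {2}.
Split {3,5,6,7,8} by δ(·,b) → {3,5,6,8} and {7}.
Split {3,5,6,8} by δ(·,b) → {3,6,8} and {5}.
Split {3,6,8} by δ(·,b) → {3,6} and {8}.
On input c, block {3,6} splits into {3} and {6}.
No further refinement is possible. Final partition (7 blocks): {3} | {4} | {2} | {7} | {5} | {8} | {6}.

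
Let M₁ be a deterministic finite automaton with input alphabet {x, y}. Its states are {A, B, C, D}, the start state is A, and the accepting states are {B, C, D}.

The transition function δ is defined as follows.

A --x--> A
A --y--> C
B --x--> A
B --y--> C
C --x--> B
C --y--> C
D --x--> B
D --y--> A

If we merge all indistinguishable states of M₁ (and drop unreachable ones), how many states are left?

3

States {D} cannot be reached from the start state, so discard them.
Start with accepting vs non-accepting: {B,C} | {A}.
On input x, block {B,C} splits into {B} and {C}.
The partition is now stable with 3 blocks: {B} | {A} | {C}.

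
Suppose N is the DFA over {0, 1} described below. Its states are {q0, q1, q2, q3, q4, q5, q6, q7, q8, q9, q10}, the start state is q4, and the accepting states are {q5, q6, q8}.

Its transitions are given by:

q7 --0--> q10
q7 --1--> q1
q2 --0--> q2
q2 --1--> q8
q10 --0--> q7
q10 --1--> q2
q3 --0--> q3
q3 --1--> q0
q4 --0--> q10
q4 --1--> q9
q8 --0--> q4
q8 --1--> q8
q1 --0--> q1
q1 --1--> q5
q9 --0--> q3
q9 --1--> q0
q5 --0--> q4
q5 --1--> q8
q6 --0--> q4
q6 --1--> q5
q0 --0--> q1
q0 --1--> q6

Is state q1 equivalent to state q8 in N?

No

Every state is reachable, so we keep all 11.
Initial partition by acceptance: {q5,q6,q8} | {q0,q1,q2,q3,q4,q7,q9,q10}.
Split {q0,q1,q2,q3,q4,q7,q9,q10} by δ(·,1) → {q3,q4,q7,q9,q10} and {q0,q1,q2}.
Split {q3,q4,q7,q9,q10} by δ(·,1) → {q3,q7,q9,q10} and {q4}.
Stable partition: {q5,q6,q8} | {q3,q7,q9,q10} | {q0,q1,q2} | {q4} — 4 equivalence classes.
q1 and q8 end up in different blocks, so they are distinguishable. For instance, the string 'ε' is accepted from only q8.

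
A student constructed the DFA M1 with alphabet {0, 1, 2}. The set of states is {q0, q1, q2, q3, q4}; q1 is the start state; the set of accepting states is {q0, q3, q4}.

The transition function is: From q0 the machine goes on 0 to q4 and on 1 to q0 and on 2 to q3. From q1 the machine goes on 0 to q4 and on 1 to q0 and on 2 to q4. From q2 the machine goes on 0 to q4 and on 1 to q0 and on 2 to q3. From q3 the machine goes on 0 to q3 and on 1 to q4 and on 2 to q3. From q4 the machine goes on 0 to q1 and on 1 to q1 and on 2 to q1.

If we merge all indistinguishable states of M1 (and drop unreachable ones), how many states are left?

States {q2} cannot be reached from the start state, so discard them.
Start with accepting vs non-accepting: {q0,q3,q4} | {q1}.
On input 0, block {q0,q3,q4} splits into {q0,q3} and {q4}.
On input 0, block {q0,q3} splits into {q0} and {q3}.
Stable partition: {q0} | {q1} | {q4} | {q3} — 4 equivalence classes.

4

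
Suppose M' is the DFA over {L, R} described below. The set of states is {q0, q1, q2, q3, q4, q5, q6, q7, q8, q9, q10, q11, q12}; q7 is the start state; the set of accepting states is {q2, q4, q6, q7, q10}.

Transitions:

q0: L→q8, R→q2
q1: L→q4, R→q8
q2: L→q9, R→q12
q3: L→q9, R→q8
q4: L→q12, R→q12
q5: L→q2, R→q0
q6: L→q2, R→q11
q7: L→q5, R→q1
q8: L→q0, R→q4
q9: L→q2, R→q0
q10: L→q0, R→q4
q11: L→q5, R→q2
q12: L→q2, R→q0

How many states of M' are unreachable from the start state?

No path from q7 leads to q3, q6, q10, q11; the other 9 states are all reachable.

4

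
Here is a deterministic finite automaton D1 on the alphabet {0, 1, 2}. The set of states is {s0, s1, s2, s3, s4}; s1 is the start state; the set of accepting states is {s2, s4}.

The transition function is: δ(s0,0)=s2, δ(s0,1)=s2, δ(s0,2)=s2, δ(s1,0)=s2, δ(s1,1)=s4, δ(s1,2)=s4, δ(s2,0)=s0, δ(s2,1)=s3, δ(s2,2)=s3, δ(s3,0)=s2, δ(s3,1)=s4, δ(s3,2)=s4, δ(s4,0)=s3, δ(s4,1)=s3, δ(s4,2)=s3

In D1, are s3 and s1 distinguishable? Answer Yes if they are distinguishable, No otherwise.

No

Every state is reachable, so we keep all 5.
Initial partition by acceptance: {s2,s4} | {s0,s1,s3}.
Stable partition: {s2,s4} | {s0,s1,s3} — 2 equivalence classes.
s3 and s1 lie in the same block of the stable partition, so they are equivalent — no string distinguishes them.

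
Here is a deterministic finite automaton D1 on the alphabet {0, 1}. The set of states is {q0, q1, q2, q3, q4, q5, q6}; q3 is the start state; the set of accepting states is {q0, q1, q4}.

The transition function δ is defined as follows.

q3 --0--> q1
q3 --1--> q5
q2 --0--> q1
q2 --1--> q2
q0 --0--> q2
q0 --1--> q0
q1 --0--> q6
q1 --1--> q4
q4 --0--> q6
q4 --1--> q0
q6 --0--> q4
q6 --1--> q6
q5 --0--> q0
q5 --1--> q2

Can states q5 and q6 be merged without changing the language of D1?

Yes

Initial partition by acceptance: {q0,q1,q4} | {q2,q3,q5,q6}.
No further refinement is possible. Final partition (2 blocks): {q0,q1,q4} | {q2,q3,q5,q6}.
q5 and q6 lie in the same block of the stable partition, so they are equivalent — no string distinguishes them.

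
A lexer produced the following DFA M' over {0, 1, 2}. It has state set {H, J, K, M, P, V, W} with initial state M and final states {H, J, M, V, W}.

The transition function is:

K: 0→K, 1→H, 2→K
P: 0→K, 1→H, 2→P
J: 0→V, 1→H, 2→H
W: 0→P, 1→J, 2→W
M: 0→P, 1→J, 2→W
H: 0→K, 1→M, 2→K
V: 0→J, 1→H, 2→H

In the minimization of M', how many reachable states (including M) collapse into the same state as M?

Initial partition by acceptance: {H,J,M,V,W} | {K,P}.
On input 0, block {H,J,M,V,W} splits into {H,M,W} and {J,V}.
Refine {H,M,W} on symbol 1: members go to different blocks, giving {M,W} and {H}.
The partition is now stable with 4 blocks: {M,W} | {K,P} | {J,V} | {H}.
State M belongs to the block {M,W}, which has 2 states.

2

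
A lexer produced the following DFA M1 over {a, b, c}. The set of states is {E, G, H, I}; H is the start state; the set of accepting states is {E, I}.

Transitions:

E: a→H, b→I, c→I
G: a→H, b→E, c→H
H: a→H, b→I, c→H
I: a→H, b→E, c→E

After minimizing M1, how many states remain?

2

States {G} cannot be reached from the start state, so discard them.
Start with accepting vs non-accepting: {E,I} | {H}.
The partition is now stable with 2 blocks: {E,I} | {H}.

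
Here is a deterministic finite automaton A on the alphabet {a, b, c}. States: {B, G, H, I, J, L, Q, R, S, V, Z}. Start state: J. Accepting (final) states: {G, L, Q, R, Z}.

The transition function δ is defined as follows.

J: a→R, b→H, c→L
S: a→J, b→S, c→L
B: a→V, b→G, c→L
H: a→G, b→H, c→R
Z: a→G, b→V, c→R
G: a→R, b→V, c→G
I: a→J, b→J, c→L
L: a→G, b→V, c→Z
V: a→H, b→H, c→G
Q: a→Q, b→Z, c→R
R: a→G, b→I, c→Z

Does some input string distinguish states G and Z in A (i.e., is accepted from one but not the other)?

No

First remove the unreachable states {B,Q,S}; 8 states remain.
Start with accepting vs non-accepting: {G,L,R,Z} | {H,I,J,V}.
Refine {H,I,J,V} on symbol a: members go to different blocks, giving {I,V} and {H,J}.
No further refinement is possible. Final partition (3 blocks): {G,L,R,Z} | {I,V} | {H,J}.
G and Z lie in the same block of the stable partition, so they are equivalent — no string distinguishes them.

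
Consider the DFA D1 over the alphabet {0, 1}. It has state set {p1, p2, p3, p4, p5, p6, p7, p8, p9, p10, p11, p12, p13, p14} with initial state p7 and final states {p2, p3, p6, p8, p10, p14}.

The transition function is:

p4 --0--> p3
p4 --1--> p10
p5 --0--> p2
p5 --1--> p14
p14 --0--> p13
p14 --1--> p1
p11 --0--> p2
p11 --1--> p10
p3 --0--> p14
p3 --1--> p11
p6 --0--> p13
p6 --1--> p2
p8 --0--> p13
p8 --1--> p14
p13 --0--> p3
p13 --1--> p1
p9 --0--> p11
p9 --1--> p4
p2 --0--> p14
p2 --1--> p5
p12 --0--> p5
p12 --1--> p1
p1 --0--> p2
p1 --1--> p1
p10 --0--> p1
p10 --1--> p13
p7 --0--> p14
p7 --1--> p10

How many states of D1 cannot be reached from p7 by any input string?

5

Starting at p7 and following transitions, the reachable set is {p1, p2, p3, p5, p7, p10, p11, p13, p14}. That leaves p4, p6, p8, p9, p12 unreachable — 5 in total.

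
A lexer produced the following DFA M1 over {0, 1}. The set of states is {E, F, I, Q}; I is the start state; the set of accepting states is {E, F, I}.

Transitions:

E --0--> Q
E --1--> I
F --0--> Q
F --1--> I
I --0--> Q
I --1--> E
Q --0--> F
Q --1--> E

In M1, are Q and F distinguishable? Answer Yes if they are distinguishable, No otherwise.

Yes

Every state is reachable, so we keep all 4.
P0 = {E,F,I} | {Q}.
No further refinement is possible. Final partition (2 blocks): {E,F,I} | {Q}.
Q and F end up in different blocks, so they are distinguishable. For instance, the string 'ε' is accepted from only F.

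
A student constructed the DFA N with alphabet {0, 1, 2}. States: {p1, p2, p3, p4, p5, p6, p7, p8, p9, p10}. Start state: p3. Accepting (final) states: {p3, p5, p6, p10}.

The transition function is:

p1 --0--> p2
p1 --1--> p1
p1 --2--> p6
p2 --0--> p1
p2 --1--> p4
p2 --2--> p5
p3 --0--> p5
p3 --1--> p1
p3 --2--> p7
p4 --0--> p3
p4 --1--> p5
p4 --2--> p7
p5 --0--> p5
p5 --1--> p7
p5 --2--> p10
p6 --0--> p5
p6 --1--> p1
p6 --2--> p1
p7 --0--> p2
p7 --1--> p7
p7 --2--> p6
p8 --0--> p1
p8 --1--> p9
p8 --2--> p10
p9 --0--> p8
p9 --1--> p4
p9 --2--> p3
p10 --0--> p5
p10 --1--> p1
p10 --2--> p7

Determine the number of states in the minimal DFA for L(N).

5

Reachable states from the start: {p1,p2,p3,p4,p5,p6,p7,p10}. Unreachable: {p8,p9} — drop them.
P0 = {p3,p5,p6,p10} | {p1,p2,p4,p7}.
Split {p3,p5,p6,p10} by δ(·,2) → {p3,p6,p10} and {p5}.
Split {p1,p2,p4,p7} by δ(·,0) → {p1,p2,p7} and {p4}.
Split {p1,p2,p7} by δ(·,1) → {p1,p7} and {p2}.
Stable partition: {p3,p6,p10} | {p1,p7} | {p5} | {p4} | {p2} — 5 equivalence classes.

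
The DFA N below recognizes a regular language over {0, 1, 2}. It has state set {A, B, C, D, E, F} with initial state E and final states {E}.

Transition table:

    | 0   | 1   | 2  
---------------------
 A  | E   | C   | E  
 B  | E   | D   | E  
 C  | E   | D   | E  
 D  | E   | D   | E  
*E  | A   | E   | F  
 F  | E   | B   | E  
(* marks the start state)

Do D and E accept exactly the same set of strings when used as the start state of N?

Initial partition by acceptance: {E} | {A,B,C,D,F}.
No further refinement is possible. Final partition (2 blocks): {E} | {A,B,C,D,F}.
D and E end up in different blocks, so they are distinguishable. For instance, the string 'ε' is accepted from only E.

No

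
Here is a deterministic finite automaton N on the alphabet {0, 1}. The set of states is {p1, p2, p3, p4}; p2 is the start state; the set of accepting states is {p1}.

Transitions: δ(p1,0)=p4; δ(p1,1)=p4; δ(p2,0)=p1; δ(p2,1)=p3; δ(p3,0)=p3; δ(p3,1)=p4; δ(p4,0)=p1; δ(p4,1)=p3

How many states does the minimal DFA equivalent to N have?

3

All states are reachable from the start state.
Initial partition by acceptance: {p1} | {p2,p3,p4}.
Refine {p2,p3,p4} on symbol 0: members go to different blocks, giving {p2,p4} and {p3}.
The partition is now stable with 3 blocks: {p1} | {p2,p4} | {p3}.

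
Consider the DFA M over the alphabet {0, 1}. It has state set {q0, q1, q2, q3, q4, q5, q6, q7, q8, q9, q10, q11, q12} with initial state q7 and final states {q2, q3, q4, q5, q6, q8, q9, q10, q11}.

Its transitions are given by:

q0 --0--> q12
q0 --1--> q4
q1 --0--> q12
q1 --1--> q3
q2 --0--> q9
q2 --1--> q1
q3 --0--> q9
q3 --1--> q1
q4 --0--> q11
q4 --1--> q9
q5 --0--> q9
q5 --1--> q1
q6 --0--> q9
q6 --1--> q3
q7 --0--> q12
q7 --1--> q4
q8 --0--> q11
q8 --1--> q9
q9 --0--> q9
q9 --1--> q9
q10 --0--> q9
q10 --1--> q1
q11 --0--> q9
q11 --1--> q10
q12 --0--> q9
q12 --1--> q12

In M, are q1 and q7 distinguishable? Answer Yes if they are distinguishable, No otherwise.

First remove the unreachable states {q0,q2,q5,q6,q8}; 8 states remain.
Initial partition by acceptance: {q3,q4,q9,q10,q11} | {q1,q7,q12}.
On input 1, block {q3,q4,q9,q10,q11} splits into {q4,q9,q11} and {q3,q10}.
Split {q4,q9,q11} by δ(·,1) → {q4,q9} and {q11}.
Refine {q4,q9} on symbol 0: members go to different blocks, giving {q4} and {q9}.
Refine {q1,q7,q12} on symbol 0: members go to different blocks, giving {q1,q7} and {q12}.
Split {q1,q7} by δ(·,1) → {q1} and {q7}.
The partition is now stable with 7 blocks: {q4} | {q1} | {q3,q10} | {q11} | {q9} | {q12} | {q7}.
q1 and q7 end up in different blocks, so they are distinguishable. For instance, the string '11' is accepted from only q7.

Yes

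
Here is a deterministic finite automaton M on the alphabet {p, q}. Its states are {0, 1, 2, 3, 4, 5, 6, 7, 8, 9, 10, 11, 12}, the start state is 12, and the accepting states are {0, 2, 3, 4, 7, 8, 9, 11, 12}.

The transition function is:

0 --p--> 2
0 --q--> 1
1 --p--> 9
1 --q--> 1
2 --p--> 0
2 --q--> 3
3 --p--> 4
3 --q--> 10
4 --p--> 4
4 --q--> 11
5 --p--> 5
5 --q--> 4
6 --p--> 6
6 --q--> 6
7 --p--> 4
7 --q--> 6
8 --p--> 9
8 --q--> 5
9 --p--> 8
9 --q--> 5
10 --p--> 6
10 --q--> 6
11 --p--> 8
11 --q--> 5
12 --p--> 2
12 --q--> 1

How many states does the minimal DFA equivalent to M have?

8

States {7} cannot be reached from the start state, so discard them.
P0 = {0,2,3,4,8,9,11,12} | {1,5,6,10}.
On input q, block {0,2,3,4,8,9,11,12} splits into {0,3,8,9,11,12} and {2,4}.
Refine {0,3,8,9,11,12} on symbol p: members go to different blocks, giving {0,3,12} and {8,9,11}.
Refine {1,5,6,10} on symbol p: members go to different blocks, giving {5,6,10} and {1}.
Split {0,3,12} by δ(·,q) → {0,12} and {3}.
Refine {5,6,10} on symbol q: members go to different blocks, giving {6,10} and {5}.
On input p, block {2,4} splits into {2} and {4}.
The partition is now stable with 8 blocks: {0,12} | {6,10} | {2} | {8,9,11} | {1} | {3} | {5} | {4}.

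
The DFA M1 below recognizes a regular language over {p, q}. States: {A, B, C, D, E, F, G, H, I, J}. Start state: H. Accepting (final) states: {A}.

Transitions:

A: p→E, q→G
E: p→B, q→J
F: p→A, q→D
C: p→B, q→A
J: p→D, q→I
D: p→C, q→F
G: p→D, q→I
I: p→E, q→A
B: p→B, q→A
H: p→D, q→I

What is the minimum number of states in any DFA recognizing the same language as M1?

Initial partition by acceptance: {A} | {B,C,D,E,F,G,H,I,J}.
On input p, block {B,C,D,E,F,G,H,I,J} splits into {B,C,D,E,G,H,I,J} and {F}.
On input q, block {B,C,D,E,G,H,I,J} splits into {E,G,H,J} and {B,C,I} and {D}.
On input p, block {E,G,H,J} splits into {G,H,J} and {E}.
On input p, block {B,C,I} splits into {B,C} and {I}.
Stable partition: {A} | {G,H,J} | {F} | {B,C} | {D} | {E} | {I} — 7 equivalence classes.

7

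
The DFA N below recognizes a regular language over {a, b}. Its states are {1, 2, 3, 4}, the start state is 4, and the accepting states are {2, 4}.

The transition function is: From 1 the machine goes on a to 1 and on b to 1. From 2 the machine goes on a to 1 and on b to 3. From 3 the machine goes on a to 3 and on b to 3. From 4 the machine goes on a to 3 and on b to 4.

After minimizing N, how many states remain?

2

First remove the unreachable states {1,2}; 2 states remain.
Start with accepting vs non-accepting: {4} | {3}.
The partition is now stable with 2 blocks: {4} | {3}.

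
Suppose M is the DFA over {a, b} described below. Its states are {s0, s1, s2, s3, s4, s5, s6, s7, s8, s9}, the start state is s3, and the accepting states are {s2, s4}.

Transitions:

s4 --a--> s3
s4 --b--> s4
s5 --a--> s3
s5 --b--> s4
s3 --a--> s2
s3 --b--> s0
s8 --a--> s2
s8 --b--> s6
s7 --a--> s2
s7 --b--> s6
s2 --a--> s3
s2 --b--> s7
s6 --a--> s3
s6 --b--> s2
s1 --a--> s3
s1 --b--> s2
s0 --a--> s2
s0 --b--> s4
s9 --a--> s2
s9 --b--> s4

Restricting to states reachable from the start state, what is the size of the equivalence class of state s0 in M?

1

First remove the unreachable states {s1,s5,s8,s9}; 6 states remain.
P0 = {s2,s4} | {s0,s3,s6,s7}.
Refine {s2,s4} on symbol b: members go to different blocks, giving {s2} and {s4}.
Refine {s0,s3,s6,s7} on symbol a: members go to different blocks, giving {s0,s3,s7} and {s6}.
Refine {s0,s3,s7} on symbol b: members go to different blocks, giving {s0} and {s3} and {s7}.
The partition is now stable with 6 blocks: {s2} | {s0} | {s4} | {s6} | {s3} | {s7}.
State s0 belongs to the block {s0}, which has 1 states.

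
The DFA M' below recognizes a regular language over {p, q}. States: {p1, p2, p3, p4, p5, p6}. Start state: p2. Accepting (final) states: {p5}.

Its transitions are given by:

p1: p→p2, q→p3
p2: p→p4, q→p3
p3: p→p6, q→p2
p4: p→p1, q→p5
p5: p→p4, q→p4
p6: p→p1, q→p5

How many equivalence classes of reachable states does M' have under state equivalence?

P0 = {p5} | {p1,p2,p3,p4,p6}.
On input q, block {p1,p2,p3,p4,p6} splits into {p1,p2,p3} and {p4,p6}.
Refine {p1,p2,p3} on symbol p: members go to different blocks, giving {p2,p3} and {p1}.
No further refinement is possible. Final partition (4 blocks): {p5} | {p2,p3} | {p4,p6} | {p1}.

4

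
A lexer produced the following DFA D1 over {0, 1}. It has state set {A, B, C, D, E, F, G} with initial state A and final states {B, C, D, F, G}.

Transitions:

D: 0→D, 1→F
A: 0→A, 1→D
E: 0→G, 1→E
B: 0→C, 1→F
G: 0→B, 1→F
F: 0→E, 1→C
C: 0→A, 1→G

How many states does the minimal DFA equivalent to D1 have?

Initial partition by acceptance: {B,C,D,F,G} | {A,E}.
Split {B,C,D,F,G} by δ(·,0) → {B,D,G} and {C,F}.
Refine {B,D,G} on symbol 0: members go to different blocks, giving {D,G} and {B}.
Split {D,G} by δ(·,0) → {D} and {G}.
Refine {A,E} on symbol 0: members go to different blocks, giving {A} and {E}.
Refine {C,F} on symbol 0: members go to different blocks, giving {C} and {F}.
The partition is now stable with 7 blocks: {D} | {A} | {C} | {B} | {G} | {E} | {F}.

7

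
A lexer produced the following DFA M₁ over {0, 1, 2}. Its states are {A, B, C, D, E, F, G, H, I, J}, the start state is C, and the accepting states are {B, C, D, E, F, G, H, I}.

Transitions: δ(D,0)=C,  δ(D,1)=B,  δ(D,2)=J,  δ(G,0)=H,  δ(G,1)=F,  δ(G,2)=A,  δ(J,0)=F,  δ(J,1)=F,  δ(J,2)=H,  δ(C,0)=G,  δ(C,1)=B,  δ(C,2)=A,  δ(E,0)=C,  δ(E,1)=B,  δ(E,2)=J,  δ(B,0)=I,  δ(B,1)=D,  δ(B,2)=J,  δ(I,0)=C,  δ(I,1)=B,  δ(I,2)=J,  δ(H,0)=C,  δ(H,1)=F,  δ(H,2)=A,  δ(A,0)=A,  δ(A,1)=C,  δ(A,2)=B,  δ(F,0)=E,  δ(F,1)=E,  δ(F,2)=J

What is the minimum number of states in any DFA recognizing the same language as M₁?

5

Every state is reachable, so we keep all 10.
Start with accepting vs non-accepting: {B,C,D,E,F,G,H,I} | {A,J}.
On input 0, block {A,J} splits into {A} and {J}.
On input 2, block {B,C,D,E,F,G,H,I} splits into {B,D,E,F,I} and {C,G,H}.
On input 0, block {B,D,E,F,I} splits into {D,E,I} and {B,F}.
Stable partition: {D,E,I} | {A} | {J} | {C,G,H} | {B,F} — 5 equivalence classes.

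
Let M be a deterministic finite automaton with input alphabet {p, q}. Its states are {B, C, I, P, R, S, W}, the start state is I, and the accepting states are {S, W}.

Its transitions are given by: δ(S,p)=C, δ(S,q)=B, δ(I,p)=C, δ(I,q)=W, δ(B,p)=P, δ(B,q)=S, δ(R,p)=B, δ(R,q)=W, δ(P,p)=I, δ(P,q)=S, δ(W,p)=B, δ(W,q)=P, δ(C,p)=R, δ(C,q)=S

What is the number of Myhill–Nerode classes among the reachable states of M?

P0 = {S,W} | {B,C,I,P,R}.
Stable partition: {S,W} | {B,C,I,P,R} — 2 equivalence classes.

2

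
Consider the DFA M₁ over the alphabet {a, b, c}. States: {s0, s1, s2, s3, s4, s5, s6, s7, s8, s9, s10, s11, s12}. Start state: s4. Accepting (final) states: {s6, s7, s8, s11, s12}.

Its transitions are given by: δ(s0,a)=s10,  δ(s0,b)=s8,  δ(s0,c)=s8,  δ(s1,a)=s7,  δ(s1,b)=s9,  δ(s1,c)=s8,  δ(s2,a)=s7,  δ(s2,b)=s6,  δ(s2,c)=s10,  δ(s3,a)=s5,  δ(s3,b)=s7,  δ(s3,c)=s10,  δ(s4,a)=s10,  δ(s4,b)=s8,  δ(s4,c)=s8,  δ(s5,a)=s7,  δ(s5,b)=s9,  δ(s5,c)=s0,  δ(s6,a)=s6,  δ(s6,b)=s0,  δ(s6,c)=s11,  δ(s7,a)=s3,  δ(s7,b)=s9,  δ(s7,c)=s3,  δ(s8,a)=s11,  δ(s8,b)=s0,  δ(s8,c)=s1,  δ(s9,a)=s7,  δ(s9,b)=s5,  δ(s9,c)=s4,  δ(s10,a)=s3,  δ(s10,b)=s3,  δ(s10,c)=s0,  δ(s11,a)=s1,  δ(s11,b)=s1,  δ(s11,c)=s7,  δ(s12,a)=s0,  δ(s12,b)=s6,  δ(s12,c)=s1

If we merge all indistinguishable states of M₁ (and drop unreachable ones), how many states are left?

8

States {s2,s6,s12} cannot be reached from the start state, so discard them.
Start with accepting vs non-accepting: {s7,s8,s11} | {s0,s1,s3,s4,s5,s9,s10}.
Split {s7,s8,s11} by δ(·,a) → {s7,s11} and {s8}.
On input c, block {s7,s11} splits into {s7} and {s11}.
Split {s0,s1,s3,s4,s5,s9,s10} by δ(·,a) → {s0,s3,s4,s10} and {s1,s5,s9}.
Refine {s0,s3,s4,s10} on symbol a: members go to different blocks, giving {s0,s4,s10} and {s3}.
On input a, block {s0,s4,s10} splits into {s0,s4} and {s10}.
Split {s1,s5,s9} by δ(·,c) → {s5,s9} and {s1}.
Stable partition: {s7} | {s0,s4} | {s8} | {s11} | {s5,s9} | {s3} | {s10} | {s1} — 8 equivalence classes.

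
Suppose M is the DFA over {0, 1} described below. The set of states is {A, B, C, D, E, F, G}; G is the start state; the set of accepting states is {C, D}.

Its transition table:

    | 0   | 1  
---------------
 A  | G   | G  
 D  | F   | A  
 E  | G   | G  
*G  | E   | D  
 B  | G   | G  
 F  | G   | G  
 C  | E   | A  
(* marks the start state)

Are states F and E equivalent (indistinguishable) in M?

Yes

First remove the unreachable states {B,C}; 5 states remain.
Initial partition by acceptance: {D} | {A,E,F,G}.
Refine {A,E,F,G} on symbol 1: members go to different blocks, giving {A,E,F} and {G}.
No further refinement is possible. Final partition (3 blocks): {D} | {A,E,F} | {G}.
F and E lie in the same block of the stable partition, so they are equivalent — no string distinguishes them.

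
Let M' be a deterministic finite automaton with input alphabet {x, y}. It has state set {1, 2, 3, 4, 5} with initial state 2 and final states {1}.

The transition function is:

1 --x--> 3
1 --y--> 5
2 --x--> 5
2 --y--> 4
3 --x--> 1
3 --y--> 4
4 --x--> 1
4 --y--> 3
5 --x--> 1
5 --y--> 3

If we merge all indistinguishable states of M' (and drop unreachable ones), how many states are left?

3

Every state is reachable, so we keep all 5.
P0 = {1} | {2,3,4,5}.
Split {2,3,4,5} by δ(·,x) → {3,4,5} and {2}.
Stable partition: {1} | {3,4,5} | {2} — 3 equivalence classes.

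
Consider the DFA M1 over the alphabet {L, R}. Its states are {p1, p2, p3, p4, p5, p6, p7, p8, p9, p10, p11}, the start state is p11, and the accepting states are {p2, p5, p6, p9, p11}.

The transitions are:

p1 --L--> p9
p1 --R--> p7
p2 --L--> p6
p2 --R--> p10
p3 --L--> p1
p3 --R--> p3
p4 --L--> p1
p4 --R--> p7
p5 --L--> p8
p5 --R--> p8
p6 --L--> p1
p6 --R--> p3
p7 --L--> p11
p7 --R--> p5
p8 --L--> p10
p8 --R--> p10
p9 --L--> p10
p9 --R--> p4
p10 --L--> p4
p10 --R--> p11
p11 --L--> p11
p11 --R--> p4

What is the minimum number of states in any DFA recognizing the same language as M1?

8

Reachable states from the start: {p1,p4,p5,p7,p8,p9,p10,p11}. Unreachable: {p2,p3,p6} — drop them.
Start with accepting vs non-accepting: {p5,p9,p11} | {p1,p4,p7,p8,p10}.
Refine {p5,p9,p11} on symbol L: members go to different blocks, giving {p5,p9} and {p11}.
On input L, block {p1,p4,p7,p8,p10} splits into {p4,p8,p10} and {p1} and {p7}.
Split {p4,p8,p10} by δ(·,L) → {p8,p10} and {p4}.
Refine {p5,p9} on symbol R: members go to different blocks, giving {p5} and {p9}.
Refine {p8,p10} on symbol L: members go to different blocks, giving {p8} and {p10}.
No further refinement is possible. Final partition (8 blocks): {p5} | {p8} | {p11} | {p1} | {p7} | {p4} | {p9} | {p10}.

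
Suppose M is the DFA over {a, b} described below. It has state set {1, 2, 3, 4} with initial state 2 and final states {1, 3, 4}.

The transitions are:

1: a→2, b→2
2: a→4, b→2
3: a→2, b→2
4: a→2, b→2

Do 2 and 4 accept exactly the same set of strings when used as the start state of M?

Reachable states from the start: {2,4}. Unreachable: {1,3} — drop them.
Start with accepting vs non-accepting: {4} | {2}.
The partition is now stable with 2 blocks: {4} | {2}.
2 and 4 end up in different blocks, so they are distinguishable. For instance, the string 'ε' is accepted from only 4.

No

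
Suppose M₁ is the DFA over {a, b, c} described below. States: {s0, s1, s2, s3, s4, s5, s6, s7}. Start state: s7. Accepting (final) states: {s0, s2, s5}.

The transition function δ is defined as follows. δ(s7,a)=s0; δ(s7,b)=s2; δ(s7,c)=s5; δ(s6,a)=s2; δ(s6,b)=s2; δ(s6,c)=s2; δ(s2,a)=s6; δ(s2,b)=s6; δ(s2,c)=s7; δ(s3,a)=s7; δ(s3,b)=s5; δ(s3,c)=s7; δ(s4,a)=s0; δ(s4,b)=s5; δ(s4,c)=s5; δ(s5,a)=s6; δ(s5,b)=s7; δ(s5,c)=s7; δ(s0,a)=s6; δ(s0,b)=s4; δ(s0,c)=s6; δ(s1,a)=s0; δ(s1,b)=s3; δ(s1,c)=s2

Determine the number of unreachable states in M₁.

2

No path from s7 leads to s1, s3; the other 6 states are all reachable.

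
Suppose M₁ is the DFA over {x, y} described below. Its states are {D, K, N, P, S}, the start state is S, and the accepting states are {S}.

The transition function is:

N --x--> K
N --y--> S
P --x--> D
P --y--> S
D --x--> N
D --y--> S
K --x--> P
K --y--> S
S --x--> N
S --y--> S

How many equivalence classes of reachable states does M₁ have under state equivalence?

All states are reachable from the start state.
P0 = {S} | {D,K,N,P}.
No further refinement is possible. Final partition (2 blocks): {S} | {D,K,N,P}.

2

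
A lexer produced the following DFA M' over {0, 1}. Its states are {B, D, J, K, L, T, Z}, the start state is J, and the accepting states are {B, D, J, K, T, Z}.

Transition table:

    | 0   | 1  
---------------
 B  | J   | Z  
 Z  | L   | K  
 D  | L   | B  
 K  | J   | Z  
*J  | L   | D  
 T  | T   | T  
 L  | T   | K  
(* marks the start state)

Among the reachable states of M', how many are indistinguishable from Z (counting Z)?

2

All states are reachable from the start state.
Initial partition by acceptance: {B,D,J,K,T,Z} | {L}.
Split {B,D,J,K,T,Z} by δ(·,0) → {B,K,T} and {D,J,Z}.
Refine {B,K,T} on symbol 0: members go to different blocks, giving {B,K} and {T}.
On input 1, block {D,J,Z} splits into {D,Z} and {J}.
The partition is now stable with 5 blocks: {B,K} | {L} | {D,Z} | {T} | {J}.
State Z belongs to the block {D,Z}, which has 2 states.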